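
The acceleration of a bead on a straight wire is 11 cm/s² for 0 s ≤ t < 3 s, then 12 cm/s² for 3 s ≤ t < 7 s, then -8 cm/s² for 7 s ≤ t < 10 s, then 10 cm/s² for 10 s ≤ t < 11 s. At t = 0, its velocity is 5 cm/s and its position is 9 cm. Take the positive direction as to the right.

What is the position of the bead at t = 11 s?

610.5 cm

On each constant-a segment, Δv = aΔt and Δx = v₀Δt + ½aΔt²; chain segment to segment.
0–3 s: v starts 5 cm/s; Δx = 5·3 + ½·11·3² = 64.5 cm; v ends 38 cm/s.
3–7 s: v starts 38 cm/s; Δx = 38·4 + ½·12·4² = 248 cm; v ends 86 cm/s.
7–10 s: v starts 86 cm/s; Δx = 86·3 + ½·-8·3² = 222 cm; v ends 62 cm/s.
10–11 s: v starts 62 cm/s; Δx = 62·1 + ½·10·1² = 67 cm; v ends 72 cm/s.
x(11) = 9 + Σ Δx = 610.5 cm.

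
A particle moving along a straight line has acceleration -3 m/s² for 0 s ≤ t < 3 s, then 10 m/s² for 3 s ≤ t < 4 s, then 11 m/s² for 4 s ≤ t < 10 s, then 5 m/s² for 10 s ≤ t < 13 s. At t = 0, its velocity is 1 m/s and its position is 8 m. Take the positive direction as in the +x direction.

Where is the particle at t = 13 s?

On each constant-a segment, Δv = aΔt and Δx = v₀Δt + ½aΔt²; chain segment to segment.
0–3 s: v starts 1 m/s; Δx = 1·3 + ½·-3·3² = -10.5 m; v ends -8 m/s.
3–4 s: v starts -8 m/s; Δx = -8·1 + ½·10·1² = -3 m; v ends 2 m/s.
4–10 s: v starts 2 m/s; Δx = 2·6 + ½·11·6² = 210 m; v ends 68 m/s.
10–13 s: v starts 68 m/s; Δx = 68·3 + ½·5·3² = 226.5 m; v ends 83 m/s.
x(13) = 8 + Σ Δx = 431 m.

431 m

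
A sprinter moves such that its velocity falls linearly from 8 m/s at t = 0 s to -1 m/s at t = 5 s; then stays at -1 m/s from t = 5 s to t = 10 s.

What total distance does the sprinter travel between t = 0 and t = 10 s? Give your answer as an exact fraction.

Total distance travelled is ∫|v| dt — sum the magnitudes of each area piece.
0–5 s: v = 0 at t = 40/9 s; triangle areas 160/9 + 5/18 = 325/18 m
5–10 s: |-1| × 5 = 5 m
Total distance = 415/18 m

415/18 m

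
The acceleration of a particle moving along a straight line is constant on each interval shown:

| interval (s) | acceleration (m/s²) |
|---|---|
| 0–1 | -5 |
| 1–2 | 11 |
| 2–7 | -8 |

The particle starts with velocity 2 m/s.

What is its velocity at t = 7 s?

-32 m/s

Δv equals the area under the a-t graph; then v = v₀ + Δv.
0–1 s: -5 × 1 = -5 m/s
1–2 s: 11 × 1 = 11 m/s
2–7 s: -8 × 5 = -40 m/s
Δv = -34 m/s, so v(7) = 2 + (-34) = -32 m/s.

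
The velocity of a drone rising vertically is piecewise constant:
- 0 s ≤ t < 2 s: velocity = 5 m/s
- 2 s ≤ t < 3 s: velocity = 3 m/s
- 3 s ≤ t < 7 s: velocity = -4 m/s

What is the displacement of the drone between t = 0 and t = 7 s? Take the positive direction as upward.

Displacement is the signed area under the v-t curve.
0–2 s: 5 × 2 = 10 m
2–3 s: 3 × 1 = 3 m
3–7 s: -4 × 4 = -16 m
Net displacement = -3 m

-3 m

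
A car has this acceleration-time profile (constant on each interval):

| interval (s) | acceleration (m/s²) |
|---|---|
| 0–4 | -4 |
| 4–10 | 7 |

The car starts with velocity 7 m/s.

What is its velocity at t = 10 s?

Δv equals the area under the a-t graph; then v = v₀ + Δv.
0–4 s: -4 × 4 = -16 m/s
4–10 s: 7 × 6 = 42 m/s
Δv = 26 m/s, so v(10) = 7 + (26) = 33 m/s.

33 m/s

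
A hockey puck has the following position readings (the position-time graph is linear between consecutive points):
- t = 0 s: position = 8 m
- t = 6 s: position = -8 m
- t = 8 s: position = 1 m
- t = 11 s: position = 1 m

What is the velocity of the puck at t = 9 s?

0 m/s

Velocity is the slope of the x-t graph on 8–11 s: (1 − 1)/(11 − 8) = 0 m/s.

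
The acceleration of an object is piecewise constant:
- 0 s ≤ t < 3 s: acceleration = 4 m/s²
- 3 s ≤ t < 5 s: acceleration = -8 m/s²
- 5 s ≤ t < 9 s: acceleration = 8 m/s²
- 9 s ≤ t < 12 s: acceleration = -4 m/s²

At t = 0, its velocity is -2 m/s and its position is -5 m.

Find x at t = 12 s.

On each constant-a segment, Δv = aΔt and Δx = v₀Δt + ½aΔt²; chain segment to segment.
0–3 s: v starts -2 m/s; Δx = -2·3 + ½·4·3² = 12 m; v ends 10 m/s.
3–5 s: v starts 10 m/s; Δx = 10·2 + ½·-8·2² = 4 m; v ends -6 m/s.
5–9 s: v starts -6 m/s; Δx = -6·4 + ½·8·4² = 40 m; v ends 26 m/s.
9–12 s: v starts 26 m/s; Δx = 26·3 + ½·-4·3² = 60 m; v ends 14 m/s.
x(12) = -5 + Σ Δx = 111 m.

111 m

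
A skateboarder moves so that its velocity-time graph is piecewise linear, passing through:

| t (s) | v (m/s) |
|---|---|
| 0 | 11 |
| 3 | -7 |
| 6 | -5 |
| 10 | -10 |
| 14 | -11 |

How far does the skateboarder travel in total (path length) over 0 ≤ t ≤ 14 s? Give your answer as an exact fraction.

625/6 m

Distance (not displacement) is the total path length: add the absolute areas under v-t.
0–3 s: v = 0 at t = 11/6 s; triangle areas 121/12 + 49/12 = 85/6 m
3–6 s: |½(-7 + -5)(3)| = 18 m
6–10 s: |½(-5 + -10)(4)| = 30 m
10–14 s: |½(-10 + -11)(4)| = 42 m
Total distance = 625/6 m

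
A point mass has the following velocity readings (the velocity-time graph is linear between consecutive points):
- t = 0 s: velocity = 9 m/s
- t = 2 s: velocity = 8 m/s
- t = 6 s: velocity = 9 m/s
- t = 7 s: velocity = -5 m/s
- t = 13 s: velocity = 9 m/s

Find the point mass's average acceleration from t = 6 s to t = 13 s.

0 m/s²

Average acceleration = Δv/Δt = (9 − 9)/(13 − 6) = 0 m/s².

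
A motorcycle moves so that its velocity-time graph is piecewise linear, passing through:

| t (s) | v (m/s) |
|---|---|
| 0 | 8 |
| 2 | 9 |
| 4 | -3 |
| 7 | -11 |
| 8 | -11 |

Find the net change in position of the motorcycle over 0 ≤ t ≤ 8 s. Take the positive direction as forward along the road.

-9 m

Net displacement equals the area under the velocity-time graph (areas below the axis count negative).
0–2 s: ½(8 + 9)(2) = 17 m
2–4 s: ½(9 + -3)(2) = 6 m
4–7 s: ½(-3 + -11)(3) = -21 m
7–8 s: -11 × 1 = -11 m
Net displacement = -9 m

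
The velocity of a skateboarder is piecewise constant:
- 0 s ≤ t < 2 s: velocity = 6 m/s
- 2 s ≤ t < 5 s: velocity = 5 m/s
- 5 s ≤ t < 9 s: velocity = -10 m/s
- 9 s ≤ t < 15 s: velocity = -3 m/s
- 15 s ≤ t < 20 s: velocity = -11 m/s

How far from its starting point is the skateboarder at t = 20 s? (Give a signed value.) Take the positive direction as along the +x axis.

Net displacement equals the area under the velocity-time graph (areas below the axis count negative).
0–2 s: 6 × 2 = 12 m
2–5 s: 5 × 3 = 15 m
5–9 s: -10 × 4 = -40 m
9–15 s: -3 × 6 = -18 m
15–20 s: -11 × 5 = -55 m
Net displacement = -86 m

-86 m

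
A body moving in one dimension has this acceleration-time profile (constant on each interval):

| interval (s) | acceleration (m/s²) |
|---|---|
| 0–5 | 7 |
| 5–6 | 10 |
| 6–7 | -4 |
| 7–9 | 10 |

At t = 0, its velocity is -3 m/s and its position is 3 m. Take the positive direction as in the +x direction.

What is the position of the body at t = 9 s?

On each constant-a segment, Δv = aΔt and Δx = v₀Δt + ½aΔt²; chain segment to segment.
0–5 s: v starts -3 m/s; Δx = -3·5 + ½·7·5² = 72.5 m; v ends 32 m/s.
5–6 s: v starts 32 m/s; Δx = 32·1 + ½·10·1² = 37 m; v ends 42 m/s.
6–7 s: v starts 42 m/s; Δx = 42·1 + ½·-4·1² = 40 m; v ends 38 m/s.
7–9 s: v starts 38 m/s; Δx = 38·2 + ½·10·2² = 96 m; v ends 58 m/s.
x(9) = 3 + Σ Δx = 248.5 m.

248.5 m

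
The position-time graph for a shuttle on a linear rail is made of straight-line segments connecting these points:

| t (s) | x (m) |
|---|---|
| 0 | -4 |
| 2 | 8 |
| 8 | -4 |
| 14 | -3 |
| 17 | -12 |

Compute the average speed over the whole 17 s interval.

2 m/s

Average speed = (total path length)/(elapsed time); on a piecewise-linear x-t graph the path length is Σ|Δx|.
0–2 s: |Δx| = |8 − -4| = 12 m
2–8 s: |Δx| = |-4 − 8| = 12 m
8–14 s: |Δx| = |-3 − -4| = 1 m
14–17 s: |Δx| = |-12 − -3| = 9 m
Total path = 34 m; average speed = 34/17 = 2 m/s.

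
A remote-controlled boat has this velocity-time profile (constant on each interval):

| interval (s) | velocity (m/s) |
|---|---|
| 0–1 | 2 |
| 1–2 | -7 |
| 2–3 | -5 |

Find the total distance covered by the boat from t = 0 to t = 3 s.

14 m

Distance (not displacement) is the total path length: add the absolute areas under v-t.
0–1 s: |2| × 1 = 2 m
1–2 s: |-7| × 1 = 7 m
2–3 s: |-5| × 1 = 5 m
Total distance = 14 m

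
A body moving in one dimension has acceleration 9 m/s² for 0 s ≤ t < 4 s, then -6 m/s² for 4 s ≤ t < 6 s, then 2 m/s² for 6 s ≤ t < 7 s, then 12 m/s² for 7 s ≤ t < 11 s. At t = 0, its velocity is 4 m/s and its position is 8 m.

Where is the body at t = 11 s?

On each constant-a segment, Δv = aΔt and Δx = v₀Δt + ½aΔt²; chain segment to segment.
0–4 s: v starts 4 m/s; Δx = 4·4 + ½·9·4² = 88 m; v ends 40 m/s.
4–6 s: v starts 40 m/s; Δx = 40·2 + ½·-6·2² = 68 m; v ends 28 m/s.
6–7 s: v starts 28 m/s; Δx = 28·1 + ½·2·1² = 29 m; v ends 30 m/s.
7–11 s: v starts 30 m/s; Δx = 30·4 + ½·12·4² = 216 m; v ends 78 m/s.
x(11) = 8 + Σ Δx = 409 m.

409 m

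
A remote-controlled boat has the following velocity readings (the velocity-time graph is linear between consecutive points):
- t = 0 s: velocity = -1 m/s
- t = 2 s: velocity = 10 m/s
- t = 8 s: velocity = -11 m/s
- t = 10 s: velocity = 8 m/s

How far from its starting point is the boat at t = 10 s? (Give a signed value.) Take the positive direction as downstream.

Displacement is the signed area under the v-t curve.
0–2 s: ½(-1 + 10)(2) = 9 m
2–8 s: ½(10 + -11)(6) = -3 m
8–10 s: ½(-11 + 8)(2) = -3 m
Net displacement = 3 m

3 m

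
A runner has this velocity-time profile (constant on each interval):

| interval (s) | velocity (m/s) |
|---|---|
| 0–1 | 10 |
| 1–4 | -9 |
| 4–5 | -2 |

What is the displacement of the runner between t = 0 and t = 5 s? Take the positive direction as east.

Net displacement equals the area under the velocity-time graph (areas below the axis count negative).
0–1 s: 10 × 1 = 10 m
1–4 s: -9 × 3 = -27 m
4–5 s: -2 × 1 = -2 m
Net displacement = -19 m

-19 m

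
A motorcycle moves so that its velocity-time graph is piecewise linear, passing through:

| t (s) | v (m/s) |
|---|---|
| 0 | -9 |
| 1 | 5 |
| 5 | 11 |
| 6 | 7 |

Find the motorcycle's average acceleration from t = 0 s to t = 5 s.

4 m/s²

Average acceleration = Δv/Δt = (11 − -9)/(5 − 0) = 4 m/s².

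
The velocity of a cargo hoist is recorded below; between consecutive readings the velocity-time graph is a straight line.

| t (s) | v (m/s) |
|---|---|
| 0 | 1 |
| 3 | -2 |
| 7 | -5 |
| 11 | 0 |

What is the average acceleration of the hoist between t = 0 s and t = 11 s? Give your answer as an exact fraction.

Average acceleration = Δv/Δt = (0 − 1)/(11 − 0) = -1/11 m/s².

-1/11 m/s²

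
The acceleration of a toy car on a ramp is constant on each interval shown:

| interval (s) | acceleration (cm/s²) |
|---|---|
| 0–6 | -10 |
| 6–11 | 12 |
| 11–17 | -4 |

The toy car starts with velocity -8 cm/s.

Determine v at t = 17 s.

Δv equals the area under the a-t graph; then v = v₀ + Δv.
0–6 s: -10 × 6 = -60 cm/s
6–11 s: 12 × 5 = 60 cm/s
11–17 s: -4 × 6 = -24 cm/s
Δv = -24 cm/s, so v(17) = -8 + (-24) = -32 cm/s.

-32 cm/s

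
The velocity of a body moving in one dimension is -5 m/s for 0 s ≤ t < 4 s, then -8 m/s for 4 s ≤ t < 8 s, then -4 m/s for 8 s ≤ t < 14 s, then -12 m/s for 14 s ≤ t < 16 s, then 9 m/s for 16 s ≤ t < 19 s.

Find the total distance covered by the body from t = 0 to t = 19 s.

127 m

Total distance travelled is ∫|v| dt — sum the magnitudes of each area piece.
0–4 s: |-5| × 4 = 20 m
4–8 s: |-8| × 4 = 32 m
8–14 s: |-4| × 6 = 24 m
14–16 s: |-12| × 2 = 24 m
16–19 s: |9| × 3 = 27 m
Total distance = 127 m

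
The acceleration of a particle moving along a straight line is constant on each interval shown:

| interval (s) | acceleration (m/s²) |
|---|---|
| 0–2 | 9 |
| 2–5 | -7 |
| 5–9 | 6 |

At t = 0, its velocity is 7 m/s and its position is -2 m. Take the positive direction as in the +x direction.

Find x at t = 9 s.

137.5 m

On each constant-a segment, Δv = aΔt and Δx = v₀Δt + ½aΔt²; chain segment to segment.
0–2 s: v starts 7 m/s; Δx = 7·2 + ½·9·2² = 32 m; v ends 25 m/s.
2–5 s: v starts 25 m/s; Δx = 25·3 + ½·-7·3² = 43.5 m; v ends 4 m/s.
5–9 s: v starts 4 m/s; Δx = 4·4 + ½·6·4² = 64 m; v ends 28 m/s.
x(9) = -2 + Σ Δx = 137.5 m.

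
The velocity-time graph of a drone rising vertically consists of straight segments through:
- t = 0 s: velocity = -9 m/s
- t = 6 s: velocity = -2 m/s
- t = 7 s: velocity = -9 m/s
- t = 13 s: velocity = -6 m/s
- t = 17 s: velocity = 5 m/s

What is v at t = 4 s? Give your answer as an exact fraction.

-13/3 m/s

On 0–6 s the graph is linear from -9 to -2 m/s: v(4) = -9 + (-2 − -9)·(4 − 0)/(6 − 0) = -13/3 m/s.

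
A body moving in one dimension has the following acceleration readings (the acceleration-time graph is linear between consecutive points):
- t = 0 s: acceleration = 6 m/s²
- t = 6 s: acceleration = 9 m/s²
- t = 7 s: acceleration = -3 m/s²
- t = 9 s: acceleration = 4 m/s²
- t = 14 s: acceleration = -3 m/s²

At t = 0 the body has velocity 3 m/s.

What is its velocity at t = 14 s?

Δv equals the area under the a-t graph; then v = v₀ + Δv.
0–6 s: ½(6 + 9)(6) = 45 m/s
6–7 s: ½(9 + -3)(1) = 3 m/s
7–9 s: ½(-3 + 4)(2) = 1 m/s
9–14 s: ½(4 + -3)(5) = 2.5 m/s
Δv = 51.5 m/s, so v(14) = 3 + (51.5) = 54.5 m/s.

54.5 m/s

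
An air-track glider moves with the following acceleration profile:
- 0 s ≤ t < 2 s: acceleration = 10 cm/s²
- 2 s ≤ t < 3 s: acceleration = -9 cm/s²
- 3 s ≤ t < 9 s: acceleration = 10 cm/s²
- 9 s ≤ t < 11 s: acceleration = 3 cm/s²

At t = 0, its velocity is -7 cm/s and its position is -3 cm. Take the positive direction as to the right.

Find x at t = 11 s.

349.5 cm

On each constant-a segment, Δv = aΔt and Δx = v₀Δt + ½aΔt²; chain segment to segment.
0–2 s: v starts -7 cm/s; Δx = -7·2 + ½·10·2² = 6 cm; v ends 13 cm/s.
2–3 s: v starts 13 cm/s; Δx = 13·1 + ½·-9·1² = 8.5 cm; v ends 4 cm/s.
3–9 s: v starts 4 cm/s; Δx = 4·6 + ½·10·6² = 204 cm; v ends 64 cm/s.
9–11 s: v starts 64 cm/s; Δx = 64·2 + ½·3·2² = 134 cm; v ends 70 cm/s.
x(11) = -3 + Σ Δx = 349.5 cm.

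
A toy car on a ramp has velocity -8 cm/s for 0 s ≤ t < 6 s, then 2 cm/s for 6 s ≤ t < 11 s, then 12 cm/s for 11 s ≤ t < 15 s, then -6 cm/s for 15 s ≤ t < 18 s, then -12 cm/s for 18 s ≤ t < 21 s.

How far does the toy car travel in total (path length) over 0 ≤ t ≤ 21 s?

Distance (not displacement) is the total path length: add the absolute areas under v-t.
0–6 s: |-8| × 6 = 48 cm
6–11 s: |2| × 5 = 10 cm
11–15 s: |12| × 4 = 48 cm
15–18 s: |-6| × 3 = 18 cm
18–21 s: |-12| × 3 = 36 cm
Total distance = 160 cm

160 cm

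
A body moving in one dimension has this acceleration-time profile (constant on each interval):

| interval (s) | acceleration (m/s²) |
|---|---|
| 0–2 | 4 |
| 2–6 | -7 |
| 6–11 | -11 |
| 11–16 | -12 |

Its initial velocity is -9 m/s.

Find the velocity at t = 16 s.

Δv equals the area under the a-t graph; then v = v₀ + Δv.
0–2 s: 4 × 2 = 8 m/s
2–6 s: -7 × 4 = -28 m/s
6–11 s: -11 × 5 = -55 m/s
11–16 s: -12 × 5 = -60 m/s
Δv = -135 m/s, so v(16) = -9 + (-135) = -144 m/s.

-144 m/s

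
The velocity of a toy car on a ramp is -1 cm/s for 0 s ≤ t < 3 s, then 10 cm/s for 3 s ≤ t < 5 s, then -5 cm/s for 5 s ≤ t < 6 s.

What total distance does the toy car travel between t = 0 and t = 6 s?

28 cm

Distance (not displacement) is the total path length: add the absolute areas under v-t.
0–3 s: |-1| × 3 = 3 cm
3–5 s: |10| × 2 = 20 cm
5–6 s: |-5| × 1 = 5 cm
Total distance = 28 cm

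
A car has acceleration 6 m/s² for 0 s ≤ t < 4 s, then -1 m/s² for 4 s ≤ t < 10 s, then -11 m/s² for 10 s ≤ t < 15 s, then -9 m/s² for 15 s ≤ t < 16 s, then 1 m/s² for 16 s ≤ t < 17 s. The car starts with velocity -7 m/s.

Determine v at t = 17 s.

Δv equals the area under the a-t graph; then v = v₀ + Δv.
0–4 s: 6 × 4 = 24 m/s
4–10 s: -1 × 6 = -6 m/s
10–15 s: -11 × 5 = -55 m/s
15–16 s: -9 × 1 = -9 m/s
16–17 s: 1 × 1 = 1 m/s
Δv = -45 m/s, so v(17) = -7 + (-45) = -52 m/s.

-52 m/s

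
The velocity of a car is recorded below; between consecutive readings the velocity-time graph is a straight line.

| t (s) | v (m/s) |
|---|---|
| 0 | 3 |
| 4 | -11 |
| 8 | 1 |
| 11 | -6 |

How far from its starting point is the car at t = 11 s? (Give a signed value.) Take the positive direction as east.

Displacement is the signed area under the v-t curve.
0–4 s: ½(3 + -11)(4) = -16 m
4–8 s: ½(-11 + 1)(4) = -20 m
8–11 s: ½(1 + -6)(3) = -7.5 m
Net displacement = -43.5 m

-43.5 m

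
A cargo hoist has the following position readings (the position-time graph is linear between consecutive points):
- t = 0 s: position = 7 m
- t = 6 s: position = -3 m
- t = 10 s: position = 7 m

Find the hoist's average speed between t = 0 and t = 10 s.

Average speed = (total path length)/(elapsed time); on a piecewise-linear x-t graph the path length is Σ|Δx|.
0–6 s: |Δx| = |-3 − 7| = 10 m
6–10 s: |Δx| = |7 − -3| = 10 m
Total path = 20 m; average speed = 20/10 = 2 m/s.

2 m/s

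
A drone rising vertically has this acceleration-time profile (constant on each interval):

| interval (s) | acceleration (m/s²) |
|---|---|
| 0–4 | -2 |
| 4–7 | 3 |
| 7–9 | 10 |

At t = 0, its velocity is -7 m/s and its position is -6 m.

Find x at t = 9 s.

-73.5 m

On each constant-a segment, Δv = aΔt and Δx = v₀Δt + ½aΔt²; chain segment to segment.
0–4 s: v starts -7 m/s; Δx = -7·4 + ½·-2·4² = -44 m; v ends -15 m/s.
4–7 s: v starts -15 m/s; Δx = -15·3 + ½·3·3² = -31.5 m; v ends -6 m/s.
7–9 s: v starts -6 m/s; Δx = -6·2 + ½·10·2² = 8 m; v ends 14 m/s.
x(9) = -6 + Σ Δx = -73.5 m.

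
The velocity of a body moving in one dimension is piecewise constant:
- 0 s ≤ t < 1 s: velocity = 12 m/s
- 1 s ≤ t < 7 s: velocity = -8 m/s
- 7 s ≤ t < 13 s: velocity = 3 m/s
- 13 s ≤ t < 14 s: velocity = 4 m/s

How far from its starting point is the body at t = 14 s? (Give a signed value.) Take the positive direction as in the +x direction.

Net displacement equals the area under the velocity-time graph (areas below the axis count negative).
0–1 s: 12 × 1 = 12 m
1–7 s: -8 × 6 = -48 m
7–13 s: 3 × 6 = 18 m
13–14 s: 4 × 1 = 4 m
Net displacement = -14 m

-14 m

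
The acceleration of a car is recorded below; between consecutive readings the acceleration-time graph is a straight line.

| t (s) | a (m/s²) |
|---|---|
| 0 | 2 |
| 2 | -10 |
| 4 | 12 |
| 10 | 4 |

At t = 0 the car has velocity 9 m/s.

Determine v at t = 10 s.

Δv equals the area under the a-t graph; then v = v₀ + Δv.
0–2 s: ½(2 + -10)(2) = -8 m/s
2–4 s: ½(-10 + 12)(2) = 2 m/s
4–10 s: ½(12 + 4)(6) = 48 m/s
Δv = 42 m/s, so v(10) = 9 + (42) = 51 m/s.

51 m/s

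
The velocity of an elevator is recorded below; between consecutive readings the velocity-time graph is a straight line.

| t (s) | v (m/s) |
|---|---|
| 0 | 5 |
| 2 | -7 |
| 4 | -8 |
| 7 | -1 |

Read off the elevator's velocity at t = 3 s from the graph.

-7.5 m/s

On 2–4 s the graph is linear from -7 to -8 m/s: v(3) = -7 + (-8 − -7)·(3 − 2)/(4 − 2) = -7.5 m/s.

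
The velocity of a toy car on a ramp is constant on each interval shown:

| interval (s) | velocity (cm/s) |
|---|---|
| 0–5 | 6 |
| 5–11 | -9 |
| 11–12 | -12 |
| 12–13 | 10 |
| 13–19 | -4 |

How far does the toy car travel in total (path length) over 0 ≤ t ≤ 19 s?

Total distance travelled is ∫|v| dt — sum the magnitudes of each area piece.
0–5 s: |6| × 5 = 30 cm
5–11 s: |-9| × 6 = 54 cm
11–12 s: |-12| × 1 = 12 cm
12–13 s: |10| × 1 = 10 cm
13–19 s: |-4| × 6 = 24 cm
Total distance = 130 cm

130 cm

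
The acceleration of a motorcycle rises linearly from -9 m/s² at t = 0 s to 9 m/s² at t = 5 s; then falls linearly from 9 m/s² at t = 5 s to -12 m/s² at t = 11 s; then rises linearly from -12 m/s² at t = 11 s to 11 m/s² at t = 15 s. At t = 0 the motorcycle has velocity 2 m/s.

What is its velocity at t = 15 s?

Δv equals the area under the a-t graph; then v = v₀ + Δv.
0–5 s: ½(-9 + 9)(5) = 0 m/s
5–11 s: ½(9 + -12)(6) = -9 m/s
11–15 s: ½(-12 + 11)(4) = -2 m/s
Δv = -11 m/s, so v(15) = 2 + (-11) = -9 m/s.

-9 m/s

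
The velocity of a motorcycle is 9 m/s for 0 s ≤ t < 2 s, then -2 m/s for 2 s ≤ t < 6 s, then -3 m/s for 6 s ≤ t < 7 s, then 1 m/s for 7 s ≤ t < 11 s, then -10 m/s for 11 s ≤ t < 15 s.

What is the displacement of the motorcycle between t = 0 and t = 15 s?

-29 m

Net displacement equals the area under the velocity-time graph (areas below the axis count negative).
0–2 s: 9 × 2 = 18 m
2–6 s: -2 × 4 = -8 m
6–7 s: -3 × 1 = -3 m
7–11 s: 1 × 4 = 4 m
11–15 s: -10 × 4 = -40 m
Net displacement = -29 m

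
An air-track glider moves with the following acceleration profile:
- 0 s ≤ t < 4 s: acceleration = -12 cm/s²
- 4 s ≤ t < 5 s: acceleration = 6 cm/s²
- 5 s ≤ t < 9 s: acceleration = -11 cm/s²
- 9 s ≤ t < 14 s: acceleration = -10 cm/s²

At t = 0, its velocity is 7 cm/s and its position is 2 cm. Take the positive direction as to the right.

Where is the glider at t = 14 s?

On each constant-a segment, Δv = aΔt and Δx = v₀Δt + ½aΔt²; chain segment to segment.
0–4 s: v starts 7 cm/s; Δx = 7·4 + ½·-12·4² = -68 cm; v ends -41 cm/s.
4–5 s: v starts -41 cm/s; Δx = -41·1 + ½·6·1² = -38 cm; v ends -35 cm/s.
5–9 s: v starts -35 cm/s; Δx = -35·4 + ½·-11·4² = -228 cm; v ends -79 cm/s.
9–14 s: v starts -79 cm/s; Δx = -79·5 + ½·-10·5² = -520 cm; v ends -129 cm/s.
x(14) = 2 + Σ Δx = -852 cm.

-852 cm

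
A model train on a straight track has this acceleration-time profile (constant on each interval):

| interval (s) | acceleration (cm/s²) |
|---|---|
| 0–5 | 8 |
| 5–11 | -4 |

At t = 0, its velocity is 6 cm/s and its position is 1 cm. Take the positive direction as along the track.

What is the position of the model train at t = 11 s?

335 cm

On each constant-a segment, Δv = aΔt and Δx = v₀Δt + ½aΔt²; chain segment to segment.
0–5 s: v starts 6 cm/s; Δx = 6·5 + ½·8·5² = 130 cm; v ends 46 cm/s.
5–11 s: v starts 46 cm/s; Δx = 46·6 + ½·-4·6² = 204 cm; v ends 22 cm/s.
x(11) = 1 + Σ Δx = 335 cm.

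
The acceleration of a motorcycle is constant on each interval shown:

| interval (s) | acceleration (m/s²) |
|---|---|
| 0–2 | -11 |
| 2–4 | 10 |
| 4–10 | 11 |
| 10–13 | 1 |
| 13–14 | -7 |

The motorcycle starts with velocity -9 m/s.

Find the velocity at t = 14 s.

Δv equals the area under the a-t graph; then v = v₀ + Δv.
0–2 s: -11 × 2 = -22 m/s
2–4 s: 10 × 2 = 20 m/s
4–10 s: 11 × 6 = 66 m/s
10–13 s: 1 × 3 = 3 m/s
13–14 s: -7 × 1 = -7 m/s
Δv = 60 m/s, so v(14) = -9 + (60) = 51 m/s.

51 m/s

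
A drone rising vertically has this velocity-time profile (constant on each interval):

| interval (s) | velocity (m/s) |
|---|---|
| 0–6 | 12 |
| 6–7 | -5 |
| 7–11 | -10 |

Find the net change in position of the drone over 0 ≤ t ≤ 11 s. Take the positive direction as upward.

27 m

Net displacement equals the area under the velocity-time graph (areas below the axis count negative).
0–6 s: 12 × 6 = 72 m
6–7 s: -5 × 1 = -5 m
7–11 s: -10 × 4 = -40 m
Net displacement = 27 m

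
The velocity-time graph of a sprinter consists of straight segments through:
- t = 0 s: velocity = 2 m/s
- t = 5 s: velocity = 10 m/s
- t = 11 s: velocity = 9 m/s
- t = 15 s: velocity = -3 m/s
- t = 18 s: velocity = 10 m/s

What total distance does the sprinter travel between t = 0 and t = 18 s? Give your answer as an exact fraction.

Distance (not displacement) is the total path length: add the absolute areas under v-t.
0–5 s: |½(2 + 10)(5)| = 30 m
5–11 s: |½(10 + 9)(6)| = 57 m
11–15 s: v = 0 at t = 14 s; triangle areas 13.5 + 1.5 = 15 m
15–18 s: v = 0 at t = 204/13 s; triangle areas 27/26 + 150/13 = 327/26 m
Total distance = 2979/26 m

2979/26 m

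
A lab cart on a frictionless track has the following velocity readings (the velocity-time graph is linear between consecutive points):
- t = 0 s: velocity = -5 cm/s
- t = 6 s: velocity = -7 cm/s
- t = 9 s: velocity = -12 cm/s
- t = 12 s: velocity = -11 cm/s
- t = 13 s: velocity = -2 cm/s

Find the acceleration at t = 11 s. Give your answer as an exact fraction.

1/3 cm/s²

Acceleration is the slope of the v-t graph on 9–12 s: (-11 − -12)/(12 − 9) = 1/3 cm/s².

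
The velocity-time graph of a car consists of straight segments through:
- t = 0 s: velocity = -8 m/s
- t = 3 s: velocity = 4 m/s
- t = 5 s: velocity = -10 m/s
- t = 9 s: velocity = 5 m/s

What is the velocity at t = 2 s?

0 m/s

On 0–3 s the graph is linear from -8 to 4 m/s: v(2) = -8 + (4 − -8)·(2 − 0)/(3 − 0) = 0 m/s.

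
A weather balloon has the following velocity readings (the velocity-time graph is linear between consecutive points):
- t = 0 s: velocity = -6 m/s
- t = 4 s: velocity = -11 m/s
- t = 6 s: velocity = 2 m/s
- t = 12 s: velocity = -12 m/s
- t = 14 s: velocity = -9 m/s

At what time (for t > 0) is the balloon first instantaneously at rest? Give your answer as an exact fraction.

v changes sign on 4–6 s (from -11 to 2); the graph is linear there, so v = 0 at t = 4 + (11)·(6 − 4)/(2 − -11) = 74/13 s.

t = 74/13 s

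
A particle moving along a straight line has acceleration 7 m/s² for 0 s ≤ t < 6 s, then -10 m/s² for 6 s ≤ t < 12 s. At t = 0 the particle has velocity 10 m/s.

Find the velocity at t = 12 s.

-8 m/s

Δv equals the area under the a-t graph; then v = v₀ + Δv.
0–6 s: 7 × 6 = 42 m/s
6–12 s: -10 × 6 = -60 m/s
Δv = -18 m/s, so v(12) = 10 + (-18) = -8 m/s.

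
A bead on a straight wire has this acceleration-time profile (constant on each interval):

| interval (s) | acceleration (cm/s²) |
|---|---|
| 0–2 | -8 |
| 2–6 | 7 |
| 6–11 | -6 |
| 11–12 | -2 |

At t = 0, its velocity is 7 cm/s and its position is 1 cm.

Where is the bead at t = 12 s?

On each constant-a segment, Δv = aΔt and Δx = v₀Δt + ½aΔt²; chain segment to segment.
0–2 s: v starts 7 cm/s; Δx = 7·2 + ½·-8·2² = -2 cm; v ends -9 cm/s.
2–6 s: v starts -9 cm/s; Δx = -9·4 + ½·7·4² = 20 cm; v ends 19 cm/s.
6–11 s: v starts 19 cm/s; Δx = 19·5 + ½·-6·5² = 20 cm; v ends -11 cm/s.
11–12 s: v starts -11 cm/s; Δx = -11·1 + ½·-2·1² = -12 cm; v ends -13 cm/s.
x(12) = 1 + Σ Δx = 27 cm.

27 cm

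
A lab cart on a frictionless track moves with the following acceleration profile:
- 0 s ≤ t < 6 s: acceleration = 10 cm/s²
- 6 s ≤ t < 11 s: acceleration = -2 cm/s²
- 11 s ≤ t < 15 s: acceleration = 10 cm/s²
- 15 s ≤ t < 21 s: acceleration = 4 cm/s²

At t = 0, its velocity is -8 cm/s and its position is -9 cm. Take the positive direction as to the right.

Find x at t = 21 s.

1170 cm

On each constant-a segment, Δv = aΔt and Δx = v₀Δt + ½aΔt²; chain segment to segment.
0–6 s: v starts -8 cm/s; Δx = -8·6 + ½·10·6² = 132 cm; v ends 52 cm/s.
6–11 s: v starts 52 cm/s; Δx = 52·5 + ½·-2·5² = 235 cm; v ends 42 cm/s.
11–15 s: v starts 42 cm/s; Δx = 42·4 + ½·10·4² = 248 cm; v ends 82 cm/s.
15–21 s: v starts 82 cm/s; Δx = 82·6 + ½·4·6² = 564 cm; v ends 106 cm/s.
x(21) = -9 + Σ Δx = 1170 cm.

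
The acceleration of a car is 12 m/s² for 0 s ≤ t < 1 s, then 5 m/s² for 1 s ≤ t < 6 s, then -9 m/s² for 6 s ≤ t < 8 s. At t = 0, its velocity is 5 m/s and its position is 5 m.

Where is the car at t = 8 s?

229.5 m

On each constant-a segment, Δv = aΔt and Δx = v₀Δt + ½aΔt²; chain segment to segment.
0–1 s: v starts 5 m/s; Δx = 5·1 + ½·12·1² = 11 m; v ends 17 m/s.
1–6 s: v starts 17 m/s; Δx = 17·5 + ½·5·5² = 147.5 m; v ends 42 m/s.
6–8 s: v starts 42 m/s; Δx = 42·2 + ½·-9·2² = 66 m; v ends 24 m/s.
x(8) = 5 + Σ Δx = 229.5 m.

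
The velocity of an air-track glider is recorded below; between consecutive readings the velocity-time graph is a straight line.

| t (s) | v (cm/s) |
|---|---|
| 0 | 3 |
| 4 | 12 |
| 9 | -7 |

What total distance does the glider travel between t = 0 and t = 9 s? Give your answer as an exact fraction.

Total distance travelled is ∫|v| dt — sum the magnitudes of each area piece.
0–4 s: |½(3 + 12)(4)| = 30 cm
4–9 s: v = 0 at t = 136/19 s; triangle areas 360/19 + 245/38 = 965/38 cm
Total distance = 2105/38 cm

2105/38 cm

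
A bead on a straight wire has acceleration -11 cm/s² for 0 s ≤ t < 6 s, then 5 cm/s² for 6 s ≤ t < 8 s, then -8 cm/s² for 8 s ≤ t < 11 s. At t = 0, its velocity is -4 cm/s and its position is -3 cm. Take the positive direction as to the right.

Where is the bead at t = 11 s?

On each constant-a segment, Δv = aΔt and Δx = v₀Δt + ½aΔt²; chain segment to segment.
0–6 s: v starts -4 cm/s; Δx = -4·6 + ½·-11·6² = -222 cm; v ends -70 cm/s.
6–8 s: v starts -70 cm/s; Δx = -70·2 + ½·5·2² = -130 cm; v ends -60 cm/s.
8–11 s: v starts -60 cm/s; Δx = -60·3 + ½·-8·3² = -216 cm; v ends -84 cm/s.
x(11) = -3 + Σ Δx = -571 cm.

-571 cm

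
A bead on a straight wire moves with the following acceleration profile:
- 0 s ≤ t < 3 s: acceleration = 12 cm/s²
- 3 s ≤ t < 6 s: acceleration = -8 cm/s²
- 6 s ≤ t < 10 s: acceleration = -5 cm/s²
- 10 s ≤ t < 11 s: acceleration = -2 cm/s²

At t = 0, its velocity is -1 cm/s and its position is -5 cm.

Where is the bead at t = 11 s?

On each constant-a segment, Δv = aΔt and Δx = v₀Δt + ½aΔt²; chain segment to segment.
0–3 s: v starts -1 cm/s; Δx = -1·3 + ½·12·3² = 51 cm; v ends 35 cm/s.
3–6 s: v starts 35 cm/s; Δx = 35·3 + ½·-8·3² = 69 cm; v ends 11 cm/s.
6–10 s: v starts 11 cm/s; Δx = 11·4 + ½·-5·4² = 4 cm; v ends -9 cm/s.
10–11 s: v starts -9 cm/s; Δx = -9·1 + ½·-2·1² = -10 cm; v ends -11 cm/s.
x(11) = -5 + Σ Δx = 109 cm.

109 cm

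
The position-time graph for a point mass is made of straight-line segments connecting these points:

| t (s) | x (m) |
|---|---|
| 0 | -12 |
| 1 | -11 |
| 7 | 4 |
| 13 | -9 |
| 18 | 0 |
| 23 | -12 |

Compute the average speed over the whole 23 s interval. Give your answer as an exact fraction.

50/23 m/s

Average speed = (total path length)/(elapsed time); on a piecewise-linear x-t graph the path length is Σ|Δx|.
0–1 s: |Δx| = |-11 − -12| = 1 m
1–7 s: |Δx| = |4 − -11| = 15 m
7–13 s: |Δx| = |-9 − 4| = 13 m
13–18 s: |Δx| = |0 − -9| = 9 m
18–23 s: |Δx| = |-12 − 0| = 12 m
Total path = 50 m; average speed = 50/23 = 50/23 m/s.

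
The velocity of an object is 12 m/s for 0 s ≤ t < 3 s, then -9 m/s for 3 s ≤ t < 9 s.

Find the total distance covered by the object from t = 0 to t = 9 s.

Distance (not displacement) is the total path length: add the absolute areas under v-t.
0–3 s: |12| × 3 = 36 m
3–9 s: |-9| × 6 = 54 m
Total distance = 90 m

90 m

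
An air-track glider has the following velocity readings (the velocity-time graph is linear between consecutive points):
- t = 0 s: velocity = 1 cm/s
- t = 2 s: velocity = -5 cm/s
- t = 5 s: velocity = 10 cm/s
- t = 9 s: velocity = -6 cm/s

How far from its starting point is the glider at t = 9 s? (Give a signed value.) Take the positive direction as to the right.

Displacement is the signed area under the v-t curve.
0–2 s: ½(1 + -5)(2) = -4 cm
2–5 s: ½(-5 + 10)(3) = 7.5 cm
5–9 s: ½(10 + -6)(4) = 8 cm
Net displacement = 11.5 cm

11.5 cm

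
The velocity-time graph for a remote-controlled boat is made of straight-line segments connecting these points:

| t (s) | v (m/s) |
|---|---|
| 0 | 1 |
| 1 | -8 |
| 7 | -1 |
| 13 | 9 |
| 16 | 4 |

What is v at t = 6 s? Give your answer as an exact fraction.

On 1–7 s the graph is linear from -8 to -1 m/s: v(6) = -8 + (-1 − -8)·(6 − 1)/(7 − 1) = -13/6 m/s.

-13/6 m/s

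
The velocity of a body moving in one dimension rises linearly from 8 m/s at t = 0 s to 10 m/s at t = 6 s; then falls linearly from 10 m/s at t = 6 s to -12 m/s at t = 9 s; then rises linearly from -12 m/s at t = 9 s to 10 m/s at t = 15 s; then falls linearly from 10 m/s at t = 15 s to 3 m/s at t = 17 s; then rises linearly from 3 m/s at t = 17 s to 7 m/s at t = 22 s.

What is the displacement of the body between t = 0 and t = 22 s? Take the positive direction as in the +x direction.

83 m

Net displacement equals the area under the velocity-time graph (areas below the axis count negative).
0–6 s: ½(8 + 10)(6) = 54 m
6–9 s: ½(10 + -12)(3) = -3 m
9–15 s: ½(-12 + 10)(6) = -6 m
15–17 s: ½(10 + 3)(2) = 13 m
17–22 s: ½(3 + 7)(5) = 25 m
Net displacement = 83 m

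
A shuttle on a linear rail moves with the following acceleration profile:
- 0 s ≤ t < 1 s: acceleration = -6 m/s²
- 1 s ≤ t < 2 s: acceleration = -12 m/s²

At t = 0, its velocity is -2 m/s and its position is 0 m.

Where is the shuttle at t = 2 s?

-19 m

On each constant-a segment, Δv = aΔt and Δx = v₀Δt + ½aΔt²; chain segment to segment.
0–1 s: v starts -2 m/s; Δx = -2·1 + ½·-6·1² = -5 m; v ends -8 m/s.
1–2 s: v starts -8 m/s; Δx = -8·1 + ½·-12·1² = -14 m; v ends -20 m/s.
x(2) = 0 + Σ Δx = -19 m.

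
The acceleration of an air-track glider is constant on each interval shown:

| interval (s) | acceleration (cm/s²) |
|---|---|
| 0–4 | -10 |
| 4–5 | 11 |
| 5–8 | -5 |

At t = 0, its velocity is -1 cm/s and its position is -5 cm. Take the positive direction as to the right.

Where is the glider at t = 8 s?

On each constant-a segment, Δv = aΔt and Δx = v₀Δt + ½aΔt²; chain segment to segment.
0–4 s: v starts -1 cm/s; Δx = -1·4 + ½·-10·4² = -84 cm; v ends -41 cm/s.
4–5 s: v starts -41 cm/s; Δx = -41·1 + ½·11·1² = -35.5 cm; v ends -30 cm/s.
5–8 s: v starts -30 cm/s; Δx = -30·3 + ½·-5·3² = -112.5 cm; v ends -45 cm/s.
x(8) = -5 + Σ Δx = -237 cm.

-237 cm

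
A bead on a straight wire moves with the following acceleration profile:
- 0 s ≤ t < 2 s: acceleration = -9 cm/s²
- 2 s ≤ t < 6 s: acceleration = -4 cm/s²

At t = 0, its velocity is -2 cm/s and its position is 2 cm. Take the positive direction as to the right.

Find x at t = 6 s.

-132 cm

On each constant-a segment, Δv = aΔt and Δx = v₀Δt + ½aΔt²; chain segment to segment.
0–2 s: v starts -2 cm/s; Δx = -2·2 + ½·-9·2² = -22 cm; v ends -20 cm/s.
2–6 s: v starts -20 cm/s; Δx = -20·4 + ½·-4·4² = -112 cm; v ends -36 cm/s.
x(6) = 2 + Σ Δx = -132 cm.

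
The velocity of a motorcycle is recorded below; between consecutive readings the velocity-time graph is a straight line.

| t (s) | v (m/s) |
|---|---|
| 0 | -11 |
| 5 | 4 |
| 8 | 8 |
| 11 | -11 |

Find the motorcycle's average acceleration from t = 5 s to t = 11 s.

Average acceleration = Δv/Δt = (-11 − 4)/(11 − 5) = -2.5 m/s².

-2.5 m/s²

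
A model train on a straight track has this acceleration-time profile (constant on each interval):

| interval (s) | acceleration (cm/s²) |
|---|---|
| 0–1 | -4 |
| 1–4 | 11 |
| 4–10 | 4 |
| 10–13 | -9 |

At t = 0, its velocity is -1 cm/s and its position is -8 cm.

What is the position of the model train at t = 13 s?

379 cm

On each constant-a segment, Δv = aΔt and Δx = v₀Δt + ½aΔt²; chain segment to segment.
0–1 s: v starts -1 cm/s; Δx = -1·1 + ½·-4·1² = -3 cm; v ends -5 cm/s.
1–4 s: v starts -5 cm/s; Δx = -5·3 + ½·11·3² = 34.5 cm; v ends 28 cm/s.
4–10 s: v starts 28 cm/s; Δx = 28·6 + ½·4·6² = 240 cm; v ends 52 cm/s.
10–13 s: v starts 52 cm/s; Δx = 52·3 + ½·-9·3² = 115.5 cm; v ends 25 cm/s.
x(13) = -8 + Σ Δx = 379 cm.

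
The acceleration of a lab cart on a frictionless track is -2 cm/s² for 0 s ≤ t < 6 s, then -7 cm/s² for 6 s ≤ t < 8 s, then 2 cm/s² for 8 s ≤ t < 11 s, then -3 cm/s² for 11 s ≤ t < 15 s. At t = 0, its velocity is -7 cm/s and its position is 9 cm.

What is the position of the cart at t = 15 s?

On each constant-a segment, Δv = aΔt and Δx = v₀Δt + ½aΔt²; chain segment to segment.
0–6 s: v starts -7 cm/s; Δx = -7·6 + ½·-2·6² = -78 cm; v ends -19 cm/s.
6–8 s: v starts -19 cm/s; Δx = -19·2 + ½·-7·2² = -52 cm; v ends -33 cm/s.
8–11 s: v starts -33 cm/s; Δx = -33·3 + ½·2·3² = -90 cm; v ends -27 cm/s.
11–15 s: v starts -27 cm/s; Δx = -27·4 + ½·-3·4² = -132 cm; v ends -39 cm/s.
x(15) = 9 + Σ Δx = -343 cm.

-343 cm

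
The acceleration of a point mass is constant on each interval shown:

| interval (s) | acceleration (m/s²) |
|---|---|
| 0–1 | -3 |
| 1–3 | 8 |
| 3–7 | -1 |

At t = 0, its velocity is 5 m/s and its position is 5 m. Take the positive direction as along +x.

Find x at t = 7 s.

On each constant-a segment, Δv = aΔt and Δx = v₀Δt + ½aΔt²; chain segment to segment.
0–1 s: v starts 5 m/s; Δx = 5·1 + ½·-3·1² = 3.5 m; v ends 2 m/s.
1–3 s: v starts 2 m/s; Δx = 2·2 + ½·8·2² = 20 m; v ends 18 m/s.
3–7 s: v starts 18 m/s; Δx = 18·4 + ½·-1·4² = 64 m; v ends 14 m/s.
x(7) = 5 + Σ Δx = 92.5 m.

92.5 m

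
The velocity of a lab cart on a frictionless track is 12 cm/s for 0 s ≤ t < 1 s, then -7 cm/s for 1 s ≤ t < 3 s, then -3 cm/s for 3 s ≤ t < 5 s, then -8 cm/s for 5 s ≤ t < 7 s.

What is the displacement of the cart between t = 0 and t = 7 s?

Net displacement equals the area under the velocity-time graph (areas below the axis count negative).
0–1 s: 12 × 1 = 12 cm
1–3 s: -7 × 2 = -14 cm
3–5 s: -3 × 2 = -6 cm
5–7 s: -8 × 2 = -16 cm
Net displacement = -24 cm

-24 cm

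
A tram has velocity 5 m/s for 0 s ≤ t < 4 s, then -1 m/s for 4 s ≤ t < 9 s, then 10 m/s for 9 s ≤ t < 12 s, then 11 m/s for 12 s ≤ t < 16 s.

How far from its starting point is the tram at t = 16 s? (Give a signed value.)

89 m

Displacement is the signed area under the v-t curve.
0–4 s: 5 × 4 = 20 m
4–9 s: -1 × 5 = -5 m
9–12 s: 10 × 3 = 30 m
12–16 s: 11 × 4 = 44 m
Net displacement = 89 m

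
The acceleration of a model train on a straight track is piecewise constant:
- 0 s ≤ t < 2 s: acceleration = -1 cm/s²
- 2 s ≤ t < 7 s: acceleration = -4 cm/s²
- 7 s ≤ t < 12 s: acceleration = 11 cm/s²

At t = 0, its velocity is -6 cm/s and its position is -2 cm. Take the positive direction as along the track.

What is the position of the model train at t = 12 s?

-108.5 cm

On each constant-a segment, Δv = aΔt and Δx = v₀Δt + ½aΔt²; chain segment to segment.
0–2 s: v starts -6 cm/s; Δx = -6·2 + ½·-1·2² = -14 cm; v ends -8 cm/s.
2–7 s: v starts -8 cm/s; Δx = -8·5 + ½·-4·5² = -90 cm; v ends -28 cm/s.
7–12 s: v starts -28 cm/s; Δx = -28·5 + ½·11·5² = -2.5 cm; v ends 27 cm/s.
x(12) = -2 + Σ Δx = -108.5 cm.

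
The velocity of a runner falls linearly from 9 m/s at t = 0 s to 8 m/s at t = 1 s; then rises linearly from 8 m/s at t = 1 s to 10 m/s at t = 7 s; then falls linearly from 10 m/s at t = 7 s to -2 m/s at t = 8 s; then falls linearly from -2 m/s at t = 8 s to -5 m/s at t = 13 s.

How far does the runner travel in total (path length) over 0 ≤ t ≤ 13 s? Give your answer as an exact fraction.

Total distance travelled is ∫|v| dt — sum the magnitudes of each area piece.
0–1 s: |½(9 + 8)(1)| = 8.5 m
1–7 s: |½(8 + 10)(6)| = 54 m
7–8 s: v = 0 at t = 47/6 s; triangle areas 25/6 + 1/6 = 13/3 m
8–13 s: |½(-2 + -5)(5)| = 17.5 m
Total distance = 253/3 m

253/3 m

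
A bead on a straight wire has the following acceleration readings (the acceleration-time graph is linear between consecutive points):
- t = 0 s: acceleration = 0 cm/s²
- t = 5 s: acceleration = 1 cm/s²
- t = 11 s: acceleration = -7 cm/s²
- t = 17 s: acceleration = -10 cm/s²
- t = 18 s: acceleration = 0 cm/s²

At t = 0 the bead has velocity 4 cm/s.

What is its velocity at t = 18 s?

Δv equals the area under the a-t graph; then v = v₀ + Δv.
0–5 s: ½(0 + 1)(5) = 2.5 cm/s
5–11 s: ½(1 + -7)(6) = -18 cm/s
11–17 s: ½(-7 + -10)(6) = -51 cm/s
17–18 s: ½(-10 + 0)(1) = -5 cm/s
Δv = -71.5 cm/s, so v(18) = 4 + (-71.5) = -67.5 cm/s.

-67.5 cm/s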